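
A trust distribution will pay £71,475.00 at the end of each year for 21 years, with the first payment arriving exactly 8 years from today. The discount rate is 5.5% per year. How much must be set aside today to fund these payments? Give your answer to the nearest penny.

Ordinary annuity of 21 payments, first payment at period 8.
Periodic rate r = 0.055 per year.
The ordinary-annuity PV formula values the stream one period before the first payment (period 7); discount that back 7 periods:
PV₀ = 71,475 × [1 − (1+r)^−21] / r × (1+r)^−7 = £603,138.54

£603,138.54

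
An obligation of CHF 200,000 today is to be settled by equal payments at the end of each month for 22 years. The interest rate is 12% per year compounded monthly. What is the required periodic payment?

CHF 2,155.88

Level ordinary annuity; solve PV = PMT × [(1 − (1+r)^−n)/r] for PMT.
Periodic rate r = 0.12/12 per month; n is counted in months.
With n = 264: PMT = 200,000 / ([(1 − (1+r)^−n)/r]) = CHF 2,155.88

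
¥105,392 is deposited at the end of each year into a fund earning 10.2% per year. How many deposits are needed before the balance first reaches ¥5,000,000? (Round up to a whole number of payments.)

Periodic rate r = 0.102 per year.
Ordinary annuity FV: 5,000,000 = 105,392 × [((1+r)^n − 1)/r].
(1+r)^n = 1 + 5,000,000 × r / 105,392, so n = ln(1 + 5,000,000·r/105,392) / ln(1+r) = 18.17.
Round up to a whole number of payments: n = 19.

19 payments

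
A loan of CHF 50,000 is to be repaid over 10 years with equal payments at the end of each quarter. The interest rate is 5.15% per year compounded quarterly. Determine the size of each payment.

CHF 1,607.24

Level ordinary annuity; solve PV = PMT × [(1 − (1+r)^−n)/r] for PMT.
Periodic rate r = 0.0515/4 per quarter; n is counted in quarters.
With n = 40: PMT = 50,000 / ([(1 − (1+r)^−n)/r]) = CHF 1,607.24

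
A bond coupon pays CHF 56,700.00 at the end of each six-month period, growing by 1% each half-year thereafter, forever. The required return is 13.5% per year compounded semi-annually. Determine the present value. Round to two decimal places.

Periodic rate r = 0.135/2 per half-year.
Growing perpetuity (Gordon): PV = PMT₁ / (r − g) = 56,700 / (r − 0.01) = CHF 986,086.96.

CHF 986,086.96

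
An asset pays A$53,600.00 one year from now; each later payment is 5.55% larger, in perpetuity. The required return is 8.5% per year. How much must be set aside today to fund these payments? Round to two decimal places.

A$1,816,949.15

Periodic rate r = 0.085 per year.
Growing perpetuity (Gordon): PV = PMT₁ / (r − g) = 53,600 / (r − 0.0555) = A$1,816,949.15.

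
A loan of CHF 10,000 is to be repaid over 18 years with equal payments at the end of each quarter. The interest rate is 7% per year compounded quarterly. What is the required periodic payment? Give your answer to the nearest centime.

CHF 245.36

Level ordinary annuity; solve PV = PMT × [(1 − (1+r)^−n)/r] for PMT.
Periodic rate r = 0.07/4 per quarter; n is counted in quarters.
With n = 72: PMT = 10,000 / ([(1 − (1+r)^−n)/r]) = CHF 245.36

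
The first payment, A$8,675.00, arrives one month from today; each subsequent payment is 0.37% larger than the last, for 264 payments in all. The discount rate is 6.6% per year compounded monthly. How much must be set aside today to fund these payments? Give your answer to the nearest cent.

Periodic rate r = 0.066/12 per month; n is counted in months.
Growing ordinary annuity: PV = PMT₁ × [1 − ((1+g)/(1+r))^n] / (r − g) = 8,675 × [1 − ((1+0.0037)/(1+r))^264] / (r − 0.0037) = A$1,816,376.41.

A$1,816,376.41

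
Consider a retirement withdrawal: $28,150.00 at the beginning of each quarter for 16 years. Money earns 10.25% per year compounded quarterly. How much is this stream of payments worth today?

$903,569.50

This is an annuity due: 64 payments of $28,150.00 at the beginning of each quarter.
Periodic rate r = 0.1025/4 per quarter; n is counted in quarters.
PV = PMT × [(1 − (1+r)^−n)/r] × (1+r) = 28,150 × [1 − (1+r)^−64] / r × (1+r) = $903,569.50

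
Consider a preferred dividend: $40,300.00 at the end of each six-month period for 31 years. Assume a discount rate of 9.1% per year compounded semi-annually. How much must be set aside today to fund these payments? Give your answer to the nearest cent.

$829,583.21

This is an ordinary annuity: 62 payments of $40,300.00 at the end of each six-month period.
Periodic rate r = 0.091/2 per half-year; n is counted in half-years.
PV = PMT × [(1 − (1+r)^−n)/r] = 40,300 × [1 − (1+r)^−62] / r = $829,583.21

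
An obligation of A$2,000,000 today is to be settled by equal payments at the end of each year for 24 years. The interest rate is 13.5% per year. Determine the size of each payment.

A$283,575.90

Level ordinary annuity; solve PV = PMT × [(1 − (1+r)^−n)/r] for PMT.
Periodic rate r = 0.135 per year.
With n = 24: PMT = 2,000,000 / ([(1 − (1+r)^−n)/r]) = A$283,575.90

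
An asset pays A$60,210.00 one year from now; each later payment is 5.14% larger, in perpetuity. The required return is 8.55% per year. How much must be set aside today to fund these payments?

Periodic rate r = 0.0855 per year.
Growing perpetuity (Gordon): PV = PMT₁ / (r − g) = 60,210 / (r − 0.0514) = A$1,765,689.15.

A$1,765,689.15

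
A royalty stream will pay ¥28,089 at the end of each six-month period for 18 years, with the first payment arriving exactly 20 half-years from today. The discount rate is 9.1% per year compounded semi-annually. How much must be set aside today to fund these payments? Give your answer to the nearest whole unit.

¥211,655

Ordinary annuity of 36 payments, first payment at period 20.
Periodic rate r = 0.091/2 per half-year; n is counted in half-years.
The ordinary-annuity PV formula values the stream one period before the first payment (period 19); discount that back 19 periods:
PV₀ = 28,089 × [1 − (1+r)^−36] / r × (1+r)^−19 = ¥211,655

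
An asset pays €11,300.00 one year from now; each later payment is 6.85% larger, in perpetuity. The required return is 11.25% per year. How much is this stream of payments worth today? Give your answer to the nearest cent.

€256,818.18

Periodic rate r = 0.1125 per year.
Growing perpetuity (Gordon): PV = PMT₁ / (r − g) = 11,300 / (r − 0.0685) = €256,818.18.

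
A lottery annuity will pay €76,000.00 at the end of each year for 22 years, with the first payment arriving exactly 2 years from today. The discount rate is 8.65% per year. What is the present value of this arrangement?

Ordinary annuity of 22 payments, first payment at period 2.
Periodic rate r = 0.0865 per year.
The ordinary-annuity PV formula values the stream one period before the first payment (period 1); discount that back 1 periods:
PV₀ = 76,000 × [1 − (1+r)^−22] / r × (1+r)^−1 = €678,312.54

€678,312.54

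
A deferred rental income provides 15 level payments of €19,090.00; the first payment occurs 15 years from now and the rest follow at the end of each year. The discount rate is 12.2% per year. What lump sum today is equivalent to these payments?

Ordinary annuity of 15 payments, first payment at period 15.
Periodic rate r = 0.122 per year.
The ordinary-annuity PV formula values the stream one period before the first payment (period 14); discount that back 14 periods:
PV₀ = 19,090 × [1 − (1+r)^−15] / r × (1+r)^−14 = €25,673.53

€25,673.53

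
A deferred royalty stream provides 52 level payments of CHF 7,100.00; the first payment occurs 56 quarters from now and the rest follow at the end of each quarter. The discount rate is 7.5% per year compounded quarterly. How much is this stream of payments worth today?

CHF 84,430.61

Ordinary annuity of 52 payments, first payment at period 56.
Periodic rate r = 0.075/4 per quarter; n is counted in quarters.
The ordinary-annuity PV formula values the stream one period before the first payment (period 55); discount that back 55 periods:
PV₀ = 7,100 × [1 − (1+r)^−52] / r × (1+r)^−55 = CHF 84,430.61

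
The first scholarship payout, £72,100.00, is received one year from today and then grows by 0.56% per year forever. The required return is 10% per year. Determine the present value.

Periodic rate r = 0.1 per year.
Growing perpetuity (Gordon): PV = PMT₁ / (r − g) = 72,100 / (r − 0.0056) = £763,771.19.

£763,771.19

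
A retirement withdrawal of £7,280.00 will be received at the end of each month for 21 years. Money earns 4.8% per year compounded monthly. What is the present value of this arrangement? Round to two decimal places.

£1,154,457.55

This is an ordinary annuity: 252 payments of £7,280.00 at the end of each month.
Periodic rate r = 0.048/12 per month; n is counted in months.
PV = PMT × [(1 − (1+r)^−n)/r] = 7,280 × [1 − (1+r)^−252] / r = £1,154,457.55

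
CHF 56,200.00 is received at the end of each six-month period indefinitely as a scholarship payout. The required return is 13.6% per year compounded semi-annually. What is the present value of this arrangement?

CHF 826,470.59

Periodic rate r = 0.136/2 per half-year.
Level perpetuity: PV = PMT / r = 56,200 / (0.136/2) = CHF 826,470.59.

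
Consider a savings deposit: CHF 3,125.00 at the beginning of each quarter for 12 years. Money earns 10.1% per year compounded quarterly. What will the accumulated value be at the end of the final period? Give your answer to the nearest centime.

CHF 293,111.14

This is an annuity due: 48 deposits of CHF 3,125.00 at the beginning of each quarter.
Periodic rate r = 0.101/4 per quarter; n is counted in quarters.
FV = PMT × [((1+r)^n − 1)/r] × (1+r) = 3,125 × [(1+r)^48 − 1] / r × (1+r) = CHF 293,111.14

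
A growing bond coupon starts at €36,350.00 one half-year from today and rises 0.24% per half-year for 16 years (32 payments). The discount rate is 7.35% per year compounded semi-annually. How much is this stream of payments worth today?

€698,207.90

Periodic rate r = 0.0735/2 per half-year; n is counted in half-years.
Growing ordinary annuity: PV = PMT₁ × [1 − ((1+g)/(1+r))^n] / (r − g) = 36,350 × [1 − ((1+0.0024)/(1+r))^32] / (r − 0.0024) = €698,207.90.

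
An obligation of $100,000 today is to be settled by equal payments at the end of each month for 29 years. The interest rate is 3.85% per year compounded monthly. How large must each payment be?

Level ordinary annuity; solve PV = PMT × [(1 − (1+r)^−n)/r] for PMT.
Periodic rate r = 0.0385/12 per month; n is counted in months.
With n = 348: PMT = 100,000 / ([(1 − (1+r)^−n)/r]) = $477.44

$477.44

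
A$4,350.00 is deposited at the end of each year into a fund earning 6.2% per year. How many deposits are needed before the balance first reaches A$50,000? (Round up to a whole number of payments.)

Periodic rate r = 0.062 per year.
Ordinary annuity FV: 50,000 = 4,350 × [((1+r)^n − 1)/r].
(1+r)^n = 1 + 50,000 × r / 4,350, so n = ln(1 + 50,000·r/4,350) / ln(1+r) = 8.94.
Round up to a whole number of payments: n = 9.

9 payments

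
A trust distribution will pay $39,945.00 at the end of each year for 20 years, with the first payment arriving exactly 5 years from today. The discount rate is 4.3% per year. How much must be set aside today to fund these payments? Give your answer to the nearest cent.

$446,779.01

Ordinary annuity of 20 payments, first payment at period 5.
Periodic rate r = 0.043 per year.
The ordinary-annuity PV formula values the stream one period before the first payment (period 4); discount that back 4 periods:
PV₀ = 39,945 × [1 − (1+r)^−20] / r × (1+r)^−4 = $446,779.01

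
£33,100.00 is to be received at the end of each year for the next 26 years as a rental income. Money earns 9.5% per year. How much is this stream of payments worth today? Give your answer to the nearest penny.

£315,510.34

This is an ordinary annuity: 26 payments of £33,100.00 at the end of each year.
Periodic rate r = 0.095 per year.
PV = PMT × [(1 − (1+r)^−n)/r] = 33,100 × [1 − (1+r)^−26] / r = £315,510.34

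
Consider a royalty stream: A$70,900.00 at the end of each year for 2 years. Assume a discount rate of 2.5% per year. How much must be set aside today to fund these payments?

This is an ordinary annuity: 2 payments of A$70,900.00 at the end of each year.
Periodic rate r = 0.025 per year.
PV = PMT × [(1 − (1+r)^−n)/r] = 70,900 × [1 − (1+r)^−2] / r = A$136,654.37

A$136,654.37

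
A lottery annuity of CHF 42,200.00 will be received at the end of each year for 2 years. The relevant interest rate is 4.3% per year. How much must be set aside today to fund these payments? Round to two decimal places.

This is an ordinary annuity: 2 payments of CHF 42,200.00 at the end of each year.
Periodic rate r = 0.043 per year.
PV = PMT × [(1 − (1+r)^−n)/r] = 42,200 × [1 − (1+r)^−2] / r = CHF 79,252.36

CHF 79,252.36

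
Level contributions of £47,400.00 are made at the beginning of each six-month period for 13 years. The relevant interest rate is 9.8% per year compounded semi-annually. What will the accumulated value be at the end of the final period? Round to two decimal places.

This is an annuity due: 26 deposits of £47,400.00 at the beginning of each six-month period.
Periodic rate r = 0.098/2 per half-year; n is counted in half-years.
FV = PMT × [((1+r)^n − 1)/r] × (1+r) = 47,400 × [(1+r)^26 − 1] / r × (1+r) = £2,505,072.97

£2,505,072.97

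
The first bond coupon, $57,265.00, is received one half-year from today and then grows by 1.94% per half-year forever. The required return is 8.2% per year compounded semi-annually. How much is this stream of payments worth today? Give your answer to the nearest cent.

$2,651,157.41

Periodic rate r = 0.082/2 per half-year.
Growing perpetuity (Gordon): PV = PMT₁ / (r − g) = 57,265 / (r − 0.0194) = $2,651,157.41.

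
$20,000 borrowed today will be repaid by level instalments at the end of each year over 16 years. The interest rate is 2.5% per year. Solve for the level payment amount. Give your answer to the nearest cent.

$1,531.98

Level ordinary annuity; solve PV = PMT × [(1 − (1+r)^−n)/r] for PMT.
Periodic rate r = 0.025 per year.
With n = 16: PMT = 20,000 / ([(1 − (1+r)^−n)/r]) = $1,531.98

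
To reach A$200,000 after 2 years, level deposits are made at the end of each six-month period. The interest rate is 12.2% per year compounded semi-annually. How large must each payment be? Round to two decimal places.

A$45,650.52

Level ordinary annuity; solve FV = PMT × [((1+r)^n − 1)/r] for PMT.
Periodic rate r = 0.122/2 per half-year; n is counted in half-years.
With n = 4: PMT = 200,000 / ([((1+r)^n − 1)/r]) = A$45,650.52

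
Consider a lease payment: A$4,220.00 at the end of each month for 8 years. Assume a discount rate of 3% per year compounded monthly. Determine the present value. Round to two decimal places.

A$359,774.43

This is an ordinary annuity: 96 payments of A$4,220.00 at the end of each month.
Periodic rate r = 0.03/12 per month; n is counted in months.
PV = PMT × [(1 − (1+r)^−n)/r] = 4,220 × [1 − (1+r)^−96] / r = A$359,774.43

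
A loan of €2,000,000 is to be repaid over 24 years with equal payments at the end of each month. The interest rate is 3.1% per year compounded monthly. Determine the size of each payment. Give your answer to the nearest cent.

Level ordinary annuity; solve PV = PMT × [(1 − (1+r)^−n)/r] for PMT.
Periodic rate r = 0.031/12 per month; n is counted in months.
With n = 288: PMT = 2,000,000 / ([(1 − (1+r)^−n)/r]) = €9,853.76

€9,853.76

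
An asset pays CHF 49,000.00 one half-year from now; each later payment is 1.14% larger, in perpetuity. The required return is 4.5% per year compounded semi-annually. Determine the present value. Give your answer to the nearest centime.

CHF 4,414,414.41

Periodic rate r = 0.045/2 per half-year.
Growing perpetuity (Gordon): PV = PMT₁ / (r − g) = 49,000 / (r − 0.0114) = CHF 4,414,414.41.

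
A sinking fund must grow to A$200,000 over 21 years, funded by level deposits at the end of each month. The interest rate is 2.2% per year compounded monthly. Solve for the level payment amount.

A$625.10

Level ordinary annuity; solve FV = PMT × [((1+r)^n − 1)/r] for PMT.
Periodic rate r = 0.022/12 per month; n is counted in months.
With n = 252: PMT = 200,000 / ([((1+r)^n − 1)/r]) = A$625.10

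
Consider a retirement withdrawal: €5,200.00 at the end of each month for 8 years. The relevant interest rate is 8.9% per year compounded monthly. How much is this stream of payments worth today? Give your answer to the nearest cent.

€356,203.93

This is an ordinary annuity: 96 payments of €5,200.00 at the end of each month.
Periodic rate r = 0.089/12 per month; n is counted in months.
PV = PMT × [(1 − (1+r)^−n)/r] = 5,200 × [1 − (1+r)^−96] / r = €356,203.93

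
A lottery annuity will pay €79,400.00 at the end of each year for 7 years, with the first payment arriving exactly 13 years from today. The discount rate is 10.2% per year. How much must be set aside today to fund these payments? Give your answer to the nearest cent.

€119,722.28

Ordinary annuity of 7 payments, first payment at period 13.
Periodic rate r = 0.102 per year.
The ordinary-annuity PV formula values the stream one period before the first payment (period 12); discount that back 12 periods:
PV₀ = 79,400 × [1 − (1+r)^−7] / r × (1+r)^−12 = €119,722.28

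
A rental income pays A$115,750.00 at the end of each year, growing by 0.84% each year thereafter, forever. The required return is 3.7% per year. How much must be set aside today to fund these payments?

A$4,047,202.80

Periodic rate r = 0.037 per year.
Growing perpetuity (Gordon): PV = PMT₁ / (r − g) = 115,750 / (r − 0.0084) = A$4,047,202.80.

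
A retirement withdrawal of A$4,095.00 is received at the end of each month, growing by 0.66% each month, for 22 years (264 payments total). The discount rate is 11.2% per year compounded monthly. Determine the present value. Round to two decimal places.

Periodic rate r = 0.112/12 per month; n is counted in months.
Growing ordinary annuity: PV = PMT₁ × [1 − ((1+g)/(1+r))^n] / (r − g) = 4,095 × [1 − ((1+0.0066)/(1+r))^264] / (r − 0.0066) = A$765,934.63.

A$765,934.63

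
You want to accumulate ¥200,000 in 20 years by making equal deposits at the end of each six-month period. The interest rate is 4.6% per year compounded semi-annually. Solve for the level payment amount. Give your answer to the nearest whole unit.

¥3,101

Level ordinary annuity; solve FV = PMT × [((1+r)^n − 1)/r] for PMT.
Periodic rate r = 0.046/2 per half-year; n is counted in half-years.
With n = 40: PMT = 200,000 / ([((1+r)^n − 1)/r]) = ¥3,101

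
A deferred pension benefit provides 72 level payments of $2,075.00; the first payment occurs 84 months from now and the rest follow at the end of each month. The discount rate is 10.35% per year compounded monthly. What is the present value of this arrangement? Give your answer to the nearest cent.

$54,393.06

Ordinary annuity of 72 payments, first payment at period 84.
Periodic rate r = 0.1035/12 per month; n is counted in months.
The ordinary-annuity PV formula values the stream one period before the first payment (period 83); discount that back 83 periods:
PV₀ = 2,075 × [1 − (1+r)^−72] / r × (1+r)^−83 = $54,393.06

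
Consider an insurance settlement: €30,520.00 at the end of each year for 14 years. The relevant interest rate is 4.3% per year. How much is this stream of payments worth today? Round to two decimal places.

This is an ordinary annuity: 14 payments of €30,520.00 at the end of each year.
Periodic rate r = 0.043 per year.
PV = PMT × [(1 − (1+r)^−n)/r] = 30,520 × [1 − (1+r)^−14] / r = €316,094.33

€316,094.33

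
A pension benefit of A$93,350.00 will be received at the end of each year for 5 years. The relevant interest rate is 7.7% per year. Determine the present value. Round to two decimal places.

This is an ordinary annuity: 5 payments of A$93,350.00 at the end of each year.
Periodic rate r = 0.077 per year.
PV = PMT × [(1 − (1+r)^−n)/r] = 93,350 × [1 − (1+r)^−5] / r = A$375,685.22

A$375,685.22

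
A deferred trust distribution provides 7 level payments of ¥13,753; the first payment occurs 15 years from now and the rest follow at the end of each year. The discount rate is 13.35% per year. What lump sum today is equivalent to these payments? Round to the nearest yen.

¥10,410

Ordinary annuity of 7 payments, first payment at period 15.
Periodic rate r = 0.1335 per year.
The ordinary-annuity PV formula values the stream one period before the first payment (period 14); discount that back 14 periods:
PV₀ = 13,753 × [1 − (1+r)^−7] / r × (1+r)^−14 = ¥10,410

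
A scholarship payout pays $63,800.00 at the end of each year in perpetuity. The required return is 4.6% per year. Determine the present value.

$1,386,956.52

Periodic rate r = 0.046 per year.
Level perpetuity: PV = PMT / r = 63,800 / (0.046) = $1,386,956.52.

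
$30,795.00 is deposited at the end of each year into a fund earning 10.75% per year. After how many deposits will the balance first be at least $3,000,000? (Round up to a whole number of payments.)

24 payments

Periodic rate r = 0.1075 per year.
Ordinary annuity FV: 3,000,000 = 30,795 × [((1+r)^n − 1)/r].
(1+r)^n = 1 + 3,000,000 × r / 30,795, so n = ln(1 + 3,000,000·r/30,795) / ln(1+r) = 23.90.
Round up to a whole number of payments: n = 24.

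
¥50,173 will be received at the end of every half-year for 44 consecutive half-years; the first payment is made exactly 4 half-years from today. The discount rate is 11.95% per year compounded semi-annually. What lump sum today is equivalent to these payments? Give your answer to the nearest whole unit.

¥650,641

Ordinary annuity of 44 payments, first payment at period 4.
Periodic rate r = 0.1195/2 per half-year; n is counted in half-years.
The ordinary-annuity PV formula values the stream one period before the first payment (period 3); discount that back 3 periods:
PV₀ = 50,173 × [1 − (1+r)^−44] / r × (1+r)^−3 = ¥650,641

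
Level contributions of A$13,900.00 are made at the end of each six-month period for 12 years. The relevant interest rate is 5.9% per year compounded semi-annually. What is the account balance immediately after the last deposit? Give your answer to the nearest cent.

A$475,541.53

This is an ordinary annuity: 24 deposits of A$13,900.00 at the end of each six-month period.
Periodic rate r = 0.059/2 per half-year; n is counted in half-years.
FV = PMT × [((1+r)^n − 1)/r] = 13,900 × [(1+r)^24 − 1] / r = A$475,541.53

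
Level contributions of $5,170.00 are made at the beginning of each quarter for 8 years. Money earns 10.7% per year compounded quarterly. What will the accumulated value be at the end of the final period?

This is an annuity due: 32 deposits of $5,170.00 at the beginning of each quarter.
Periodic rate r = 0.107/4 per quarter; n is counted in quarters.
FV = PMT × [((1+r)^n − 1)/r] × (1+r) = 5,170 × [(1+r)^32 − 1] / r × (1+r) = $263,410.34

$263,410.34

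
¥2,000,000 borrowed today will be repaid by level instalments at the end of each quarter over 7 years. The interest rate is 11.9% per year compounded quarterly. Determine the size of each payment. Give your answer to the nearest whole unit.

Level ordinary annuity; solve PV = PMT × [(1 − (1+r)^−n)/r] for PMT.
Periodic rate r = 0.119/4 per quarter; n is counted in quarters.
With n = 28: PMT = 2,000,000 / ([(1 − (1+r)^−n)/r]) = ¥106,261

¥106,261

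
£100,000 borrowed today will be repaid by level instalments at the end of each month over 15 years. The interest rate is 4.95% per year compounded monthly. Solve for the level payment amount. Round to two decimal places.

£788.19

Level ordinary annuity; solve PV = PMT × [(1 − (1+r)^−n)/r] for PMT.
Periodic rate r = 0.0495/12 per month; n is counted in months.
With n = 180: PMT = 100,000 / ([(1 − (1+r)^−n)/r]) = £788.19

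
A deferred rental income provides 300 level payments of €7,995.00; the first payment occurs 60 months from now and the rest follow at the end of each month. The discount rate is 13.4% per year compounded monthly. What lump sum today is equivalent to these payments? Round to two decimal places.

€358,547.19

Ordinary annuity of 300 payments, first payment at period 60.
Periodic rate r = 0.134/12 per month; n is counted in months.
The ordinary-annuity PV formula values the stream one period before the first payment (period 59); discount that back 59 periods:
PV₀ = 7,995 × [1 − (1+r)^−300] / r × (1+r)^−59 = €358,547.19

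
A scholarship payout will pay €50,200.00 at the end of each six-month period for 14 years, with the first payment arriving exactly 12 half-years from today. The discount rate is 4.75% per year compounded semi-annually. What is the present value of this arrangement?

€786,493.85

Ordinary annuity of 28 payments, first payment at period 12.
Periodic rate r = 0.0475/2 per half-year; n is counted in half-years.
The ordinary-annuity PV formula values the stream one period before the first payment (period 11); discount that back 11 periods:
PV₀ = 50,200 × [1 − (1+r)^−28] / r × (1+r)^−11 = €786,493.85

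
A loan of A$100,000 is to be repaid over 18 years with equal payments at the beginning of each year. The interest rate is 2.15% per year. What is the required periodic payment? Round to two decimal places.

Level annuity due; solve PV = PMT × [(1 − (1+r)^−n)/r] × (1+r) for PMT.
Periodic rate r = 0.0215 per year.
With n = 18: PMT = 100,000 / ([(1 − (1+r)^−n)/r] × (1+r)) = A$6,616.25

A$6,616.25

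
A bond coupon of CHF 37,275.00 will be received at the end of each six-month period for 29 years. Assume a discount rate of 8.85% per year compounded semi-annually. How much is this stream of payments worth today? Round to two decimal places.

This is an ordinary annuity: 58 payments of CHF 37,275.00 at the end of each six-month period.
Periodic rate r = 0.0885/2 per half-year; n is counted in half-years.
PV = PMT × [(1 − (1+r)^−n)/r] = 37,275 × [1 − (1+r)^−58] / r = CHF 774,006.23

CHF 774,006.23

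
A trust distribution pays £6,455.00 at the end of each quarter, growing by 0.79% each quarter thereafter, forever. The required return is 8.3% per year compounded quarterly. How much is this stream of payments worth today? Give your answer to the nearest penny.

Periodic rate r = 0.083/4 per quarter.
Growing perpetuity (Gordon): PV = PMT₁ / (r − g) = 6,455 / (r − 0.0079) = £502,334.63.

£502,334.63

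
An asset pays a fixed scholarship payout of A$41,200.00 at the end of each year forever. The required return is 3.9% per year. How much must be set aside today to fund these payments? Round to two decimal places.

Periodic rate r = 0.039 per year.
Level perpetuity: PV = PMT / r = 41,200 / (0.039) = A$1,056,410.26.

A$1,056,410.26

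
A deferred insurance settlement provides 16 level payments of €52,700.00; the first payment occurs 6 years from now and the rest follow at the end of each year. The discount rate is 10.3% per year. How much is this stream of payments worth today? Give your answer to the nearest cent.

€248,101.56

Ordinary annuity of 16 payments, first payment at period 6.
Periodic rate r = 0.103 per year.
The ordinary-annuity PV formula values the stream one period before the first payment (period 5); discount that back 5 periods:
PV₀ = 52,700 × [1 − (1+r)^−16] / r × (1+r)^−5 = €248,101.56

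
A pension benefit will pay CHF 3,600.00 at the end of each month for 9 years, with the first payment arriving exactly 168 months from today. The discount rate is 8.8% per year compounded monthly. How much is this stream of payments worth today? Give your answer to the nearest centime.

Ordinary annuity of 108 payments, first payment at period 168.
Periodic rate r = 0.088/12 per month; n is counted in months.
The ordinary-annuity PV formula values the stream one period before the first payment (period 167); discount that back 167 periods:
PV₀ = 3,600 × [1 − (1+r)^−108] / r × (1+r)^−167 = CHF 79,080.69

CHF 79,080.69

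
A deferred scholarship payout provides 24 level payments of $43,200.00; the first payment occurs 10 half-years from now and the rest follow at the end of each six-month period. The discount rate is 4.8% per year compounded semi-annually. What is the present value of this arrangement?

$631,077.50

Ordinary annuity of 24 payments, first payment at period 10.
Periodic rate r = 0.048/2 per half-year; n is counted in half-years.
The ordinary-annuity PV formula values the stream one period before the first payment (period 9); discount that back 9 periods:
PV₀ = 43,200 × [1 − (1+r)^−24] / r × (1+r)^−9 = $631,077.50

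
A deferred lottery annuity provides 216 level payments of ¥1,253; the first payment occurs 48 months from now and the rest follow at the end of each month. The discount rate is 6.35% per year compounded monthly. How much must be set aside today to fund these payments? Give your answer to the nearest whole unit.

Ordinary annuity of 216 payments, first payment at period 48.
Periodic rate r = 0.0635/12 per month; n is counted in months.
The ordinary-annuity PV formula values the stream one period before the first payment (period 47); discount that back 47 periods:
PV₀ = 1,253 × [1 − (1+r)^−216] / r × (1+r)^−47 = ¥125,676

¥125,676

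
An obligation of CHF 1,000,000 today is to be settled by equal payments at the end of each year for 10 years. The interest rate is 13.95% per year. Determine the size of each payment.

Level ordinary annuity; solve PV = PMT × [(1 − (1+r)^−n)/r] for PMT.
Periodic rate r = 0.1395 per year.
With n = 10: PMT = 1,000,000 / ([(1 − (1+r)^−n)/r]) = CHF 191,339.59

CHF 191,339.59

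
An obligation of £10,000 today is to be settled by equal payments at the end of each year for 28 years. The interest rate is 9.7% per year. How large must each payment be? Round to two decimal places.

£1,048.48

Level ordinary annuity; solve PV = PMT × [(1 − (1+r)^−n)/r] for PMT.
Periodic rate r = 0.097 per year.
With n = 28: PMT = 10,000 / ([(1 − (1+r)^−n)/r]) = £1,048.48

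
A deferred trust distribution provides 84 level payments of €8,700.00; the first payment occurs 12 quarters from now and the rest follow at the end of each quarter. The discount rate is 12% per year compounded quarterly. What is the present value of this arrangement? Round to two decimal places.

Ordinary annuity of 84 payments, first payment at period 12.
Periodic rate r = 0.12/4 per quarter; n is counted in quarters.
The ordinary-annuity PV formula values the stream one period before the first payment (period 11); discount that back 11 periods:
PV₀ = 8,700 × [1 − (1+r)^−84] / r × (1+r)^−11 = €192,009.28

€192,009.28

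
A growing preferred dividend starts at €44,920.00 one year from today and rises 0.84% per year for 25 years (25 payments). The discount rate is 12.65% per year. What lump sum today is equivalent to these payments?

Periodic rate r = 0.1265 per year.
Growing ordinary annuity: PV = PMT₁ × [1 − ((1+g)/(1+r))^n] / (r − g) = 44,920 × [1 − ((1+0.0084)/(1+r))^25] / (r − 0.0084) = €356,492.31.

€356,492.31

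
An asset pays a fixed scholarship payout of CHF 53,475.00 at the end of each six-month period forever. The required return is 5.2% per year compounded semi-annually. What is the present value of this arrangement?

CHF 2,056,730.77

Periodic rate r = 0.052/2 per half-year.
Level perpetuity: PV = PMT / r = 53,475 / (0.052/2) = CHF 2,056,730.77.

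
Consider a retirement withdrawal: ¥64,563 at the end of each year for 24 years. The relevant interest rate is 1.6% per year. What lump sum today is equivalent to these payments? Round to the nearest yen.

¥1,278,327

This is an ordinary annuity: 24 payments of ¥64,563 at the end of each year.
Periodic rate r = 0.016 per year.
PV = PMT × [(1 − (1+r)^−n)/r] = 64,563 × [1 − (1+r)^−24] / r = ¥1,278,327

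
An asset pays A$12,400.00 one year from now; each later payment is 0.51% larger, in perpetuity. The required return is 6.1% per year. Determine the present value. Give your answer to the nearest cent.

A$221,824.69

Periodic rate r = 0.061 per year.
Growing perpetuity (Gordon): PV = PMT₁ / (r − g) = 12,400 / (r − 0.0051) = A$221,824.69.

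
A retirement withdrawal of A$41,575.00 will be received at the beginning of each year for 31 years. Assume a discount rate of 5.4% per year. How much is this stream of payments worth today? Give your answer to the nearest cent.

A$652,547.18

This is an annuity due: 31 payments of A$41,575.00 at the beginning of each year.
Periodic rate r = 0.054 per year.
PV = PMT × [(1 − (1+r)^−n)/r] × (1+r) = 41,575 × [1 − (1+r)^−31] / r × (1+r) = A$652,547.18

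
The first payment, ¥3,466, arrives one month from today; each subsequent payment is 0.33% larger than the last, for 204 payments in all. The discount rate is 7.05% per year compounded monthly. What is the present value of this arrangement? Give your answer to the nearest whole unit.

Periodic rate r = 0.0705/12 per month; n is counted in months.
Growing ordinary annuity: PV = PMT₁ × [1 − ((1+g)/(1+r))^n] / (r − g) = 3,466 × [1 − ((1+0.0033)/(1+r))^204] / (r − 0.0033) = ¥548,102.

¥548,102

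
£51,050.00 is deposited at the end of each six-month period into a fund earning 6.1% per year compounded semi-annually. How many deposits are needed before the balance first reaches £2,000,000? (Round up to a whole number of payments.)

Periodic rate r = 0.061/2 per half-year; n is counted in half-years.
Ordinary annuity FV: 2,000,000 = 51,050 × [((1+r)^n − 1)/r].
(1+r)^n = 1 + 2,000,000 × r / 51,050, so n = ln(1 + 2,000,000·r/51,050) / ln(1+r) = 26.17.
Round up to a whole number of payments: n = 27.

27 payments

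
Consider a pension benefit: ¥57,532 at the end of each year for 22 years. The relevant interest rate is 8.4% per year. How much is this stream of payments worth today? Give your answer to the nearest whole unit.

¥568,764

This is an ordinary annuity: 22 payments of ¥57,532 at the end of each year.
Periodic rate r = 0.084 per year.
PV = PMT × [(1 − (1+r)^−n)/r] = 57,532 × [1 − (1+r)^−22] / r = ¥568,764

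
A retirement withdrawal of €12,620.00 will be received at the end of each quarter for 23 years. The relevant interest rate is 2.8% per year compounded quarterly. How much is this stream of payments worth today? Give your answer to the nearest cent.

This is an ordinary annuity: 92 payments of €12,620.00 at the end of each quarter.
Periodic rate r = 0.028/4 per quarter; n is counted in quarters.
PV = PMT × [(1 − (1+r)^−n)/r] = 12,620 × [1 − (1+r)^−92] / r = €853,892.52

€853,892.52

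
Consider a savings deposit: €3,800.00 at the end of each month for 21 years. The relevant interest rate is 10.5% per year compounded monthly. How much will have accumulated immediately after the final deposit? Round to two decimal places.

This is an ordinary annuity: 252 deposits of €3,800.00 at the end of each month.
Periodic rate r = 0.105/12 per month; n is counted in months.
FV = PMT × [((1+r)^n − 1)/r] = 3,800 × [(1+r)^252 − 1] / r = €3,467,195.96

€3,467,195.96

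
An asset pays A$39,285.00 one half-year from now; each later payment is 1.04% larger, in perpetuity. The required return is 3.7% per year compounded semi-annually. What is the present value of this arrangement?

A$4,850,000.00

Periodic rate r = 0.037/2 per half-year.
Growing perpetuity (Gordon): PV = PMT₁ / (r − g) = 39,285 / (r − 0.0104) = A$4,850,000.00.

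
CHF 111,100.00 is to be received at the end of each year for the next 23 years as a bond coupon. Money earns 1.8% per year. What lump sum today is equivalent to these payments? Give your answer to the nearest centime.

CHF 2,077,328.26

This is an ordinary annuity: 23 payments of CHF 111,100.00 at the end of each year.
Periodic rate r = 0.018 per year.
PV = PMT × [(1 − (1+r)^−n)/r] = 111,100 × [1 − (1+r)^−23] / r = CHF 2,077,328.26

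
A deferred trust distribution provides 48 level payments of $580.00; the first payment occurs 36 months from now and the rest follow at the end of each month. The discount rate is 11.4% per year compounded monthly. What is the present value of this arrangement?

$15,997.87

Ordinary annuity of 48 payments, first payment at period 36.
Periodic rate r = 0.114/12 per month; n is counted in months.
The ordinary-annuity PV formula values the stream one period before the first payment (period 35); discount that back 35 periods:
PV₀ = 580 × [1 − (1+r)^−48] / r × (1+r)^−35 = $15,997.87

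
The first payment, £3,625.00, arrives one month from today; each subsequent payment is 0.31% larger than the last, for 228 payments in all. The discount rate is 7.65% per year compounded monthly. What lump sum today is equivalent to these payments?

£580,443.66

Periodic rate r = 0.0765/12 per month; n is counted in months.
Growing ordinary annuity: PV = PMT₁ × [1 − ((1+g)/(1+r))^n] / (r − g) = 3,625 × [1 − ((1+0.0031)/(1+r))^228] / (r − 0.0031) = £580,443.66.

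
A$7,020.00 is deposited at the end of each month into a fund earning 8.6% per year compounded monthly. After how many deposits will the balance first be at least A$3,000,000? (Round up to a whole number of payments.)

197 payments

Periodic rate r = 0.086/12 per month; n is counted in months.
Ordinary annuity FV: 3,000,000 = 7,020 × [((1+r)^n − 1)/r].
(1+r)^n = 1 + 3,000,000 × r / 7,020, so n = ln(1 + 3,000,000·r/7,020) / ln(1+r) = 196.31.
Round up to a whole number of payments: n = 197.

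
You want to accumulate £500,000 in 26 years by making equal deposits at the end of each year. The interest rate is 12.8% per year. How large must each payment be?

Level ordinary annuity; solve FV = PMT × [((1+r)^n − 1)/r] for PMT.
Periodic rate r = 0.128 per year.
With n = 26: PMT = 500,000 / ([((1+r)^n − 1)/r]) = £2,920.96

£2,920.96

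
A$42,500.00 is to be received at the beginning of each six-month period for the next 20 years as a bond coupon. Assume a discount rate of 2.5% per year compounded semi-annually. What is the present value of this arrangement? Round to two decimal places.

This is an annuity due: 40 payments of A$42,500.00 at the beginning of each six-month period.
Periodic rate r = 0.025/2 per half-year; n is counted in half-years.
PV = PMT × [(1 − (1+r)^−n)/r] × (1+r) = 42,500 × [1 − (1+r)^−40] / r × (1+r) = A$1,348,037.09

A$1,348,037.09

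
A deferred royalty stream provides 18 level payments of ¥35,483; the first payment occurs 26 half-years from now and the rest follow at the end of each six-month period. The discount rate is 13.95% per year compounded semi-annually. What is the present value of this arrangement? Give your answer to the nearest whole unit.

Ordinary annuity of 18 payments, first payment at period 26.
Periodic rate r = 0.1395/2 per half-year; n is counted in half-years.
The ordinary-annuity PV formula values the stream one period before the first payment (period 25); discount that back 25 periods:
PV₀ = 35,483 × [1 − (1+r)^−18] / r × (1+r)^−25 = ¥66,268

¥66,268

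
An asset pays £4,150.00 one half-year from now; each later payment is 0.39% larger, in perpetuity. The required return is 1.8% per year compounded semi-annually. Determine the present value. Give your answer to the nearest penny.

Periodic rate r = 0.018/2 per half-year.
Growing perpetuity (Gordon): PV = PMT₁ / (r − g) = 4,150 / (r − 0.0039) = £813,725.49.

£813,725.49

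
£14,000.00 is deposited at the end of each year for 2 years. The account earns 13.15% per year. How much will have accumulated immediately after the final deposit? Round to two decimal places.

This is an ordinary annuity: 2 deposits of £14,000.00 at the end of each year.
Periodic rate r = 0.1315 per year.
FV = PMT × [((1+r)^n − 1)/r] = 14,000 × [(1+r)^2 − 1] / r = £29,841.00

£29,841.00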